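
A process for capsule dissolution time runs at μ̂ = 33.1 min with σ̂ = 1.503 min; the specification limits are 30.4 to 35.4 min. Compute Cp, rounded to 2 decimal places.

Cp = (USL − LSL) / (6σ̂) = (35.4 − 30.4) / (6 × 1.503) = 5.0000 / 9.0180 = 0.5544

0.55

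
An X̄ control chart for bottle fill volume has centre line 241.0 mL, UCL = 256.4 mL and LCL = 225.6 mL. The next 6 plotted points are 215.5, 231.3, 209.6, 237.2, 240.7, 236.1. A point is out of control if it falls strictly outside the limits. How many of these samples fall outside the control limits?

Compare each point to [225.6, 256.4]: sample 1 = 215.5 < LCL; sample 3 = 209.6 < LCL.

2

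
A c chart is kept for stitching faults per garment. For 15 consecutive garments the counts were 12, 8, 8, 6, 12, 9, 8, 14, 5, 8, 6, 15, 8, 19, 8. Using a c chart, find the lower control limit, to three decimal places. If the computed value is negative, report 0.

c̄ = (12 + 8 + 8 + 6 + 12 + 9 + 8 + 14 + 5 + 8 + 6 + 15 + 8 + 19 + 8) / 15 = 146 / 15 = 9.7333
LCL = c̄ − 3√c̄ = 9.7333 − 3 × 3.1198 = 0.3738

0.374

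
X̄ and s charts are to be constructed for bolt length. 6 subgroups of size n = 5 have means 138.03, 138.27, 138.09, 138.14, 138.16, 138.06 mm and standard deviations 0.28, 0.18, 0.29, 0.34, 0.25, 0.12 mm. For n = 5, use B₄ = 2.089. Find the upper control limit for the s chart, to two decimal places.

s̄ = (0.28 + 0.18 + 0.29 + 0.34 + 0.25 + 0.12) / 6 = 0.2433
UCL_s = B₄·s̄ = 2.089 × 0.2433 = 0.5083

0.51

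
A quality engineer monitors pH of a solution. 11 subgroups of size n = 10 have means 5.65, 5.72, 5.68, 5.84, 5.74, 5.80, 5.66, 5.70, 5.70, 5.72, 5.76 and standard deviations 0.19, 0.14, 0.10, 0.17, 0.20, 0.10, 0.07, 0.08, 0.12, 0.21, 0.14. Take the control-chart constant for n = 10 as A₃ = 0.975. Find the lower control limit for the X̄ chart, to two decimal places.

X̄̄ = (5.65 + 5.72 + 5.68 + 5.84 + 5.74 + 5.80 + 5.66 + 5.70 + 5.70 + 5.72 + 5.76) / 11 = 5.7245
s̄ = (0.19 + 0.14 + 0.10 + 0.17 + 0.20 + 0.10 + 0.07 + 0.08 + 0.12 + 0.21 + 0.14) / 11 = 0.1382
LCL = X̄̄ − A₃·s̄ = 5.7245 − 0.975 × 0.1382 = 5.5898

5.59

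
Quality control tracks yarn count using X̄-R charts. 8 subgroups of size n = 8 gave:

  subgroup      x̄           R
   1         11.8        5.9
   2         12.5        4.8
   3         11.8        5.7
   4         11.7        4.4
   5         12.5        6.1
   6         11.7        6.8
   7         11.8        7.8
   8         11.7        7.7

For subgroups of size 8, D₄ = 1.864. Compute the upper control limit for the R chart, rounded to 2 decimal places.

R̄ = (5.9 + 4.8 + 5.7 + 4.4 + 6.1 + 6.8 + 7.8 + 7.7) / 8 = 49.2000 / 8 = 6.1500
UCL_R = D₄·R̄ = 1.864 × 6.1500 = 11.4636

11.46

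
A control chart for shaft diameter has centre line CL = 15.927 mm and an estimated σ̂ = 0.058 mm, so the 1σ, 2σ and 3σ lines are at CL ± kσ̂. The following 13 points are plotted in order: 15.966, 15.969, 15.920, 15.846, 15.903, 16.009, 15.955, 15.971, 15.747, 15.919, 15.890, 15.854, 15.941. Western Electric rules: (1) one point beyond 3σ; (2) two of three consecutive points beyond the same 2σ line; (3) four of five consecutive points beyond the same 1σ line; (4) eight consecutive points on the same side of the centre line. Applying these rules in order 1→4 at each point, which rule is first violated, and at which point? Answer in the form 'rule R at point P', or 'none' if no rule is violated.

Zone of each point (C = within 1σ̂, B = 1σ̂–2σ̂, A = 2σ̂–3σ̂, * = beyond 3σ̂; sign = side of CL): 1:+C, 2:+C, 3:-C, 4:-B, 5:-C, 6:+B, 7:+C, 8:+C, 9:-*, 10:-C, 11:-C, 12:-B, 13:+C
Rule 1 (one point beyond the 3σ limits) is satisfied at point 9.

rule 1 at point 9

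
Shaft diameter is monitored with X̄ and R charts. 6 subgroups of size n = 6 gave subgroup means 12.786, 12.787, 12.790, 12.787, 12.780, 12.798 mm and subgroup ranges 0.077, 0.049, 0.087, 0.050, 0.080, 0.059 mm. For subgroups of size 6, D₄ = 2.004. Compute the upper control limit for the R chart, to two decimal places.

0.13

R̄ = (0.077 + 0.049 + 0.087 + 0.050 + 0.080 + 0.059) / 6 = 0.4020 / 6 = 0.0670
UCL_R = D₄·R̄ = 2.004 × 0.0670 = 0.1343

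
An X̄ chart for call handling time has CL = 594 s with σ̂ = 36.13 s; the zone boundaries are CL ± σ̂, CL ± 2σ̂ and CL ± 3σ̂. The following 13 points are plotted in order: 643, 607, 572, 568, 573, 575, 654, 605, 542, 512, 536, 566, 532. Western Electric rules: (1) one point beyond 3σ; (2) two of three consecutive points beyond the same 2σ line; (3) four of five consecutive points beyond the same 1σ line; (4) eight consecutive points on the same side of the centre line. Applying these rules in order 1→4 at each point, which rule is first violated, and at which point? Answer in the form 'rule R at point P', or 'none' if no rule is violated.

rule 3 at point 13

Zone of each point (C = within 1σ̂, B = 1σ̂–2σ̂, A = 2σ̂–3σ̂, * = beyond 3σ̂; sign = side of CL): 1:+B, 2:+C, 3:-C, 4:-C, 5:-C, 6:-C, 7:+B, 8:+C, 9:-B, 10:-A, 11:-B, 12:-C, 13:-B
Rule 3 (four of five consecutive points beyond the same 1σ limit) is satisfied at point 13.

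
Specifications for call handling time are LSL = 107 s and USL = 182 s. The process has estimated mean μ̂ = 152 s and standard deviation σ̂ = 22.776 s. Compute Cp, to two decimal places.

0.55

Cp = (USL − LSL) / (6σ̂) = (182 − 107) / (6 × 22.776) = 75.0000 / 136.6560 = 0.5488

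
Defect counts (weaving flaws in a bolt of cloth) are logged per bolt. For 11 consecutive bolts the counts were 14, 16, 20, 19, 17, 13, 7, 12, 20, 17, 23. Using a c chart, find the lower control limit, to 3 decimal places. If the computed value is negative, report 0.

4.114

c̄ = (14 + 16 + 20 + 19 + 17 + 13 + 7 + 12 + 20 + 17 + 23) / 11 = 178 / 11 = 16.1818
LCL = c̄ − 3√c̄ = 16.1818 − 3 × 4.0227 = 4.1138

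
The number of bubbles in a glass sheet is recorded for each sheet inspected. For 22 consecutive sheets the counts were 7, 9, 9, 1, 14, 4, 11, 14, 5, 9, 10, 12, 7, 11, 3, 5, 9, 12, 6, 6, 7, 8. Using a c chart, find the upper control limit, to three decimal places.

c̄ = (7 + 9 + 9 + 1 + 14 + 4 + 11 + 14 + 5 + 9 + 10 + 12 + 7 + 11 + 3 + 5 + 9 + 12 + 6 + 6 + 7 + 8) / 22 = 179 / 22 = 8.1364
UCL = c̄ + 3√c̄ = 8.1364 + 3 × √8.1364 = 8.1364 + 3 × 2.8524 = 16.6937

16.694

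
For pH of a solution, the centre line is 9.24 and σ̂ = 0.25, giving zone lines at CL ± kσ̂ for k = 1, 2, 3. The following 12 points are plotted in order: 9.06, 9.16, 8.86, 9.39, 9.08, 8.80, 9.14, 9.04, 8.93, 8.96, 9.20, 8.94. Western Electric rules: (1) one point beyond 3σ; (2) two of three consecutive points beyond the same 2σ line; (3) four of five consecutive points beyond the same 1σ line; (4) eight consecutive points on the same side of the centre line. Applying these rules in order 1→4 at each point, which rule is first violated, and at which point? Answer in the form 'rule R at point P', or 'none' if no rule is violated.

Zone of each point (C = within 1σ̂, B = 1σ̂–2σ̂, A = 2σ̂–3σ̂, * = beyond 3σ̂; sign = side of CL): 1:-C, 2:-C, 3:-B, 4:+C, 5:-C, 6:-B, 7:-C, 8:-C, 9:-B, 10:-B, 11:-C, 12:-B
Rule 4 (eight consecutive points on the same side of the centre line) is satisfied at point 12.

rule 4 at point 12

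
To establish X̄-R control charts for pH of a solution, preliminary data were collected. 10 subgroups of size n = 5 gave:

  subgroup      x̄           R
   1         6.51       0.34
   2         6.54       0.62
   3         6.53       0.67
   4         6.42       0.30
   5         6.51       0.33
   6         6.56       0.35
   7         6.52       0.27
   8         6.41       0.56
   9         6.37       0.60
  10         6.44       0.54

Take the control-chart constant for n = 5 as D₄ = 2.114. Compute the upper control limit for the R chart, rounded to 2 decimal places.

R̄ = (0.34 + 0.62 + 0.67 + 0.30 + 0.33 + 0.35 + 0.27 + 0.56 + 0.60 + 0.54) / 10 = 4.5800 / 10 = 0.4580
UCL_R = D₄·R̄ = 2.114 × 0.4580 = 0.9682

0.97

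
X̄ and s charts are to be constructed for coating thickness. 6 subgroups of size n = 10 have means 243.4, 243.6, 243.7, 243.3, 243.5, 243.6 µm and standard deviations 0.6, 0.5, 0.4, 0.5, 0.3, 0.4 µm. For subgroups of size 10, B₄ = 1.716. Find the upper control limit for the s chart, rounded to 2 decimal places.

s̄ = (0.6 + 0.5 + 0.4 + 0.5 + 0.3 + 0.4) / 6 = 0.4500
UCL_s = B₄·s̄ = 1.716 × 0.4500 = 0.7722

0.77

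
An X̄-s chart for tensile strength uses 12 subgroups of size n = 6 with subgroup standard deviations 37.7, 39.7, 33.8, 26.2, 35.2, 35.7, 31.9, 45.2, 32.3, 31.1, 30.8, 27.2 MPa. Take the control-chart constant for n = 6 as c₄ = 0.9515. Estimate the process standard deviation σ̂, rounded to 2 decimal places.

35.63

s̄ = (37.7 + 39.7 + 33.8 + 26.2 + 35.2 + 35.7 + 31.9 + 45.2 + 32.3 + 31.1 + 30.8 + 27.2) / 12 = 33.9000
σ̂ = s̄ / c₄ = 33.9000 / 0.9515 = 35.6280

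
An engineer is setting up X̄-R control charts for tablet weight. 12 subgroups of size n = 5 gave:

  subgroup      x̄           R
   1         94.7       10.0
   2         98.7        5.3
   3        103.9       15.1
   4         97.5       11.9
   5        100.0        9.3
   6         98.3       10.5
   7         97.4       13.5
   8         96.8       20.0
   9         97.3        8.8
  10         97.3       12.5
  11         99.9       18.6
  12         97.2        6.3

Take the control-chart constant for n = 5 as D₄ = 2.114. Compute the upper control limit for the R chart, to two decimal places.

R̄ = (10.0 + 5.3 + 15.1 + 11.9 + 9.3 + 10.5 + 13.5 + 20.0 + 8.8 + 12.5 + 18.6 + 6.3) / 12 = 141.8000 / 12 = 11.8167
UCL_R = D₄·R̄ = 2.114 × 11.8167 = 24.9804

24.98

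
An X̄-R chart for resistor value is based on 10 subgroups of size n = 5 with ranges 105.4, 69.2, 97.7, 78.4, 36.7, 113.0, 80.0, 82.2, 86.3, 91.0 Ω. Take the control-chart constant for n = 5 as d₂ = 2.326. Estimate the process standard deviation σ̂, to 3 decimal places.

R̄ = (105.4 + 69.2 + 97.7 + 78.4 + 36.7 + 113.0 + 80.0 + 82.2 + 86.3 + 91.0) / 10 = 83.9900
σ̂ = R̄ / d₂ = 83.9900 / 2.326 = 36.1092

36.109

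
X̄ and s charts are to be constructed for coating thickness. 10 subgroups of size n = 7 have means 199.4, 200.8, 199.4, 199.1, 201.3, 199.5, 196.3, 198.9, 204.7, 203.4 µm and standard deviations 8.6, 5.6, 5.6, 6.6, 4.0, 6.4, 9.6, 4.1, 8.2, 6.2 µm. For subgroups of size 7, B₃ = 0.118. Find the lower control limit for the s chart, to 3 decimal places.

s̄ = (8.6 + 5.6 + 5.6 + 6.6 + 4.0 + 6.4 + 9.6 + 4.1 + 8.2 + 6.2) / 10 = 6.4900
LCL_s = B₃·s̄ = 0.118 × 6.4900 = 0.7658

0.766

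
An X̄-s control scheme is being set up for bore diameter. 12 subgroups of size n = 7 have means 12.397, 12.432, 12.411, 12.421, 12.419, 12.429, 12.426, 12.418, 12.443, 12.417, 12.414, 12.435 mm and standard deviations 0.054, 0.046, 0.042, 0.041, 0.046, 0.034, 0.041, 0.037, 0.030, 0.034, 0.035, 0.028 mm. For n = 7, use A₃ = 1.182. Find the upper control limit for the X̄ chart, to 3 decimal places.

12.468

X̄̄ = (12.397 + 12.432 + 12.411 + 12.421 + 12.419 + 12.429 + 12.426 + 12.418 + 12.443 + 12.417 + 12.414 + 12.435) / 12 = 12.4218
s̄ = (0.054 + 0.046 + 0.042 + 0.041 + 0.046 + 0.034 + 0.041 + 0.037 + 0.030 + 0.034 + 0.035 + 0.028) / 12 = 0.0390
UCL = X̄̄ + A₃·s̄ = 12.4218 + 1.182 × 0.0390 = 12.4679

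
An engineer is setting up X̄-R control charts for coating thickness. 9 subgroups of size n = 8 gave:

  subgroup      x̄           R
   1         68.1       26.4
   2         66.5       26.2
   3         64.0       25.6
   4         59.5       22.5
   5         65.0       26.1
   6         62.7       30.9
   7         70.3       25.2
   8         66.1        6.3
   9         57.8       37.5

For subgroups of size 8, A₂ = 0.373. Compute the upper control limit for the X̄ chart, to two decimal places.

X̄̄ = (68.1 + 66.5 + 64.0 + 59.5 + 65.0 + 62.7 + 70.3 + 66.1 + 57.8) / 9 = 580.0000 / 9 = 64.4444
R̄ = (26.4 + 26.2 + 25.6 + 22.5 + 26.1 + 30.9 + 25.2 + 6.3 + 37.5) / 9 = 226.7000 / 9 = 25.1889
UCL = X̄̄ + A₂·R̄ = 64.4444 + 0.373 × 25.1889 = 73.8399

73.84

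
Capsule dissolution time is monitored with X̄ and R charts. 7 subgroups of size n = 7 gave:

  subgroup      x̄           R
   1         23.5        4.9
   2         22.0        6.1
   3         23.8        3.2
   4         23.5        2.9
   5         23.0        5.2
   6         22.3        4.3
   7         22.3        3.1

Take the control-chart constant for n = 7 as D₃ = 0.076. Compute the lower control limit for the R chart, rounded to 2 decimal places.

0.32

R̄ = (4.9 + 6.1 + 3.2 + 2.9 + 5.2 + 4.3 + 3.1) / 7 = 29.7000 / 7 = 4.2429
LCL_R = D₃·R̄ = 0.076 × 4.2429 = 0.3225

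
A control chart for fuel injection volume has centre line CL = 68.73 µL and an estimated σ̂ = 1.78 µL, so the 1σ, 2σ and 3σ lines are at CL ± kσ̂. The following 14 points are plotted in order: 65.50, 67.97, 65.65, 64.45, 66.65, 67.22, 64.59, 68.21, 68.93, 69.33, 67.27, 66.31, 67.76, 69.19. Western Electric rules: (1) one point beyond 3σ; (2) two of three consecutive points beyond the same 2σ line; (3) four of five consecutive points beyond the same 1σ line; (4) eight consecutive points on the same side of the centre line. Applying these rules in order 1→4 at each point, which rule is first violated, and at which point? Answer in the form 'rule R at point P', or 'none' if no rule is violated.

Zone of each point (C = within 1σ̂, B = 1σ̂–2σ̂, A = 2σ̂–3σ̂, * = beyond 3σ̂; sign = side of CL): 1:-B, 2:-C, 3:-B, 4:-A, 5:-B, 6:-C, 7:-A, 8:-C, 9:+C, 10:+C, 11:-C, 12:-B, 13:-C, 14:+C
Rule 3 (four of five consecutive points beyond the same 1σ limit) is satisfied at point 5.

rule 3 at point 5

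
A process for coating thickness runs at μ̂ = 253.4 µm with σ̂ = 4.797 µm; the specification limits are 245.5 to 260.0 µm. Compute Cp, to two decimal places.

Cp = (USL − LSL) / (6σ̂) = (260.0 − 245.5) / (6 × 4.797) = 14.5000 / 28.7820 = 0.5038

0.50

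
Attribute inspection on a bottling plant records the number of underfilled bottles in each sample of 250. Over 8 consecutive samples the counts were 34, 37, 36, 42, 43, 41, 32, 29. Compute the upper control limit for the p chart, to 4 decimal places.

0.2142

p̄ = Σdᵢ / (k·n) = 294 / (8 × 250) = 0.14700
UCL = p̄ + 3·√(p̄(1−p̄)/n) = 0.14700 + 3 × √(0.14700×0.85300/250) = 0.14700 + 3 × 0.02240 = 0.21419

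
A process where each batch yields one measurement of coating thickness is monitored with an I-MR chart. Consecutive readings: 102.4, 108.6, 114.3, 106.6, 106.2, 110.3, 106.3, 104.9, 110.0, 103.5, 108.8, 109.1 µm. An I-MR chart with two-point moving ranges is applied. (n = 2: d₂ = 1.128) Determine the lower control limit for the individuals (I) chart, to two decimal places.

96.29

X̄ = (102.4 + 108.6 + 114.3 + 106.6 + 106.2 + 110.3 + 106.3 + 104.9 + 110.0 + 103.5 + 108.8 + 109.1) / 12 = 107.5833
Moving ranges: 6.2, 5.7, 7.7, 0.4, 4.1, 4.0, 1.4, 5.1, 6.5, 5.3, 0.3; M̄R̄ = 46.7000 / 11 = 4.2455
LCL = X̄ − 3·M̄R̄/d₂ = 107.5833 − 3 × 4.2455 / 1.128 = 96.2922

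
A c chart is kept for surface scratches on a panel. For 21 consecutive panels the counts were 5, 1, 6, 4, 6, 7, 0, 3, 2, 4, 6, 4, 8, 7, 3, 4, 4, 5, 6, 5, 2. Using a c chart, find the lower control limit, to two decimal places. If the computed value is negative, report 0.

0.00

c̄ = (5 + 1 + 6 + 4 + 6 + 7 + 0 + 3 + 2 + 4 + 6 + 4 + 8 + 7 + 3 + 4 + 4 + 5 + 6 + 5 + 2) / 21 = 92 / 21 = 4.3810
LCL = c̄ − 3√c̄ = 4.3810 − 3 × 2.0931 = -1.8983 → 0 (cannot be negative)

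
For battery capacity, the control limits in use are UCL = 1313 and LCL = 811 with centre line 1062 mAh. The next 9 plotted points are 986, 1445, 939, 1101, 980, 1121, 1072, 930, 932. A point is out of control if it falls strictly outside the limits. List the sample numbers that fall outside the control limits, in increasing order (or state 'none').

2

Compare each point to [811, 1313]: sample 2 = 1445 > UCL.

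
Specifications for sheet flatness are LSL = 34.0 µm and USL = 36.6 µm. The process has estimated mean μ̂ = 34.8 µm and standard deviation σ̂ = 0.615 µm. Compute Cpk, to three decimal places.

Cpu = (USL − μ̂) / (3σ̂) = (36.6 − 34.8) / (3 × 0.615) = 0.9756; Cpl = (μ̂ − LSL) / (3σ̂) = (34.8 − 34.0) / (3 × 0.615) = 0.4336; Cpk = min(Cpu, Cpl) = 0.4336

0.434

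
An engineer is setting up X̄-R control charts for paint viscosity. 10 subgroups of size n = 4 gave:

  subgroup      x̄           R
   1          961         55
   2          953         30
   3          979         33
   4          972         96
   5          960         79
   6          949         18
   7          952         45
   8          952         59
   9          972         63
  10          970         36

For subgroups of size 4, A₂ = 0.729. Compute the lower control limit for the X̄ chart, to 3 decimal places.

924.529

X̄̄ = (961 + 953 + 979 + 972 + 960 + 949 + 952 + 952 + 972 + 970) / 10 = 9620.0000 / 10 = 962.0000
R̄ = (55 + 30 + 33 + 96 + 79 + 18 + 45 + 59 + 63 + 36) / 10 = 514.0000 / 10 = 51.4000
LCL = X̄̄ − A₂·R̄ = 962.0000 − 0.729 × 51.4000 = 924.5294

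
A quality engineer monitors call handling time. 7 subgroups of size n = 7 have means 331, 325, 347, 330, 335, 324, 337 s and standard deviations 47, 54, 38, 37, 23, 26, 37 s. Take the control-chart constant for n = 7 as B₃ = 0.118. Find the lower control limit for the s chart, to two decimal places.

s̄ = (47 + 54 + 38 + 37 + 23 + 26 + 37) / 7 = 37.4286
LCL_s = B₃·s̄ = 0.118 × 37.4286 = 4.4166

4.42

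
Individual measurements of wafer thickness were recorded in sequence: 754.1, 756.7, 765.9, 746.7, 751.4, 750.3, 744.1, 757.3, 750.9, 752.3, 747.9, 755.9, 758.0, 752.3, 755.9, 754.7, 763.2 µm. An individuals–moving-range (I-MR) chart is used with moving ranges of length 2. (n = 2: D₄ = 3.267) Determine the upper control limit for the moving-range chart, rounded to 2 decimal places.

Moving ranges: 2.6, 9.2, 19.2, 4.7, 1.1, 6.2, 13.2, 6.4, 1.4, 4.4, 8.0, 2.1, 5.7, 3.6, 1.2, 8.5; M̄R̄ = 97.5000 / 16 = 6.0938
UCL_MR = D₄·M̄R̄ = 3.267 × 6.0938 = 19.9083

19.91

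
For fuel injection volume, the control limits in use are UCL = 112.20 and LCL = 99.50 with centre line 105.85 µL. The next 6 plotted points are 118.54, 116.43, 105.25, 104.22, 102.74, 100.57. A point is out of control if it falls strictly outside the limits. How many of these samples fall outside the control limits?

Compare each point to [99.50, 112.20]: sample 1 = 118.54 > UCL; sample 2 = 116.43 > UCL.

2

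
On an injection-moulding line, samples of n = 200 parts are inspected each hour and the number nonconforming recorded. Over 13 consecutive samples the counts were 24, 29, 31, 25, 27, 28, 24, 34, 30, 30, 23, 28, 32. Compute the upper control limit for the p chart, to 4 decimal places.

p̄ = Σdᵢ / (k·n) = 365 / (13 × 200) = 0.14038
UCL = p̄ + 3·√(p̄(1−p̄)/n) = 0.14038 + 3 × √(0.14038×0.85962/200) = 0.14038 + 3 × 0.02456 = 0.21408

0.2141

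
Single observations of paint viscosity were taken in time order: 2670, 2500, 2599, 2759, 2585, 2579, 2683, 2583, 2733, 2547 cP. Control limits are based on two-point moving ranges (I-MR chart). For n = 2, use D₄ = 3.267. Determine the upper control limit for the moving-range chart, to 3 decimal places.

Moving ranges: 170, 99, 160, 174, 6, 104, 100, 150, 186; M̄R̄ = 1149.0000 / 9 = 127.6667
UCL_MR = D₄·M̄R̄ = 3.267 × 127.6667 = 417.0870

417.087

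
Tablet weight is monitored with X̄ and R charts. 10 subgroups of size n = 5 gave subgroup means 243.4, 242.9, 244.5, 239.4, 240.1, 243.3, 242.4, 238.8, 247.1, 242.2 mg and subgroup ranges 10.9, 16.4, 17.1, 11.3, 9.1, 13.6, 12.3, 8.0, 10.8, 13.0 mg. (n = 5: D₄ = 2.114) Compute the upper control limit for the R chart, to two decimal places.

25.90

R̄ = (10.9 + 16.4 + 17.1 + 11.3 + 9.1 + 13.6 + 12.3 + 8.0 + 10.8 + 13.0) / 10 = 122.5000 / 10 = 12.2500
UCL_R = D₄·R̄ = 2.114 × 12.2500 = 25.8965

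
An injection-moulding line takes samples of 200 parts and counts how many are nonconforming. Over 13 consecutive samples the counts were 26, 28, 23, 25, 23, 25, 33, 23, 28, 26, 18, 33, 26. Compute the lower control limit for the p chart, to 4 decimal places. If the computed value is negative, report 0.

p̄ = Σdᵢ / (k·n) = 337 / (13 × 200) = 0.12962
LCL = p̄ − 3·√(p̄(1−p̄)/n) = 0.12962 − 3 × 0.02375 = 0.05836

0.0584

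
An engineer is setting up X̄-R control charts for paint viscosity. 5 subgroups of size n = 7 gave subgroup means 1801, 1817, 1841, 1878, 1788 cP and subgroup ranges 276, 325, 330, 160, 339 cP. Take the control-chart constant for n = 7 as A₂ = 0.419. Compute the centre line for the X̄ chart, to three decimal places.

1825.000

X̄̄ = (1801 + 1817 + 1841 + 1878 + 1788) / 5 = 9125.0000 / 5 = 1825.0000
CL = X̄̄ = 1825.0000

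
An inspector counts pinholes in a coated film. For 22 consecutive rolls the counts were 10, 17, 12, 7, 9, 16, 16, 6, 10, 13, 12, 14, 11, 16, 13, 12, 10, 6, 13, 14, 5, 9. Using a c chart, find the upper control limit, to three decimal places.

c̄ = (10 + 17 + 12 + 7 + 9 + 16 + 16 + 6 + 10 + 13 + 12 + 14 + 11 + 16 + 13 + 12 + 10 + 6 + 13 + 14 + 5 + 9) / 22 = 251 / 22 = 11.4091
UCL = c̄ + 3√c̄ = 11.4091 + 3 × √11.4091 = 11.4091 + 3 × 3.3777 = 21.5423

21.542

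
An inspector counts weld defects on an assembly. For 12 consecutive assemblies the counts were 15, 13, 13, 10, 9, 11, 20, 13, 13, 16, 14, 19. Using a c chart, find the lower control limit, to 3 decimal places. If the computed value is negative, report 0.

2.675

c̄ = (15 + 13 + 13 + 10 + 9 + 11 + 20 + 13 + 13 + 16 + 14 + 19) / 12 = 166 / 12 = 13.8333
LCL = c̄ − 3√c̄ = 13.8333 − 3 × 3.7193 = 2.6754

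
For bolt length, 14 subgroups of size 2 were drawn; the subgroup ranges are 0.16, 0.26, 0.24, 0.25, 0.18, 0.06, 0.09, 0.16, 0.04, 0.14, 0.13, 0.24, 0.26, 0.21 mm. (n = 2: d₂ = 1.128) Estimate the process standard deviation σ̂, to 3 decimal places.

0.153

R̄ = (0.16 + 0.26 + 0.24 + 0.25 + 0.18 + 0.06 + 0.09 + 0.16 + 0.04 + 0.14 + 0.13 + 0.24 + 0.26 + 0.21) / 14 = 0.1729
σ̂ = R̄ / d₂ = 0.1729 / 1.128 = 0.1532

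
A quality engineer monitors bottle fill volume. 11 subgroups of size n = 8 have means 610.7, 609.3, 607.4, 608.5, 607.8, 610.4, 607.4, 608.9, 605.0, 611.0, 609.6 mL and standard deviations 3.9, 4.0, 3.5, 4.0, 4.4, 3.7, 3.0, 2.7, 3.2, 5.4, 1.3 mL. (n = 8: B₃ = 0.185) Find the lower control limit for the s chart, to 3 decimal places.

0.658

s̄ = (3.9 + 4.0 + 3.5 + 4.0 + 4.4 + 3.7 + 3.0 + 2.7 + 3.2 + 5.4 + 1.3) / 11 = 3.5545
LCL_s = B₃·s̄ = 0.185 × 3.5545 = 0.6576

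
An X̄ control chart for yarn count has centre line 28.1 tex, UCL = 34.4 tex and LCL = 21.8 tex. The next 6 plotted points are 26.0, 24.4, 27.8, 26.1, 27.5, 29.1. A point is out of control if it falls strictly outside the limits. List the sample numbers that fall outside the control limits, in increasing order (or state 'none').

none

All 6 points lie within [21.8, 34.4].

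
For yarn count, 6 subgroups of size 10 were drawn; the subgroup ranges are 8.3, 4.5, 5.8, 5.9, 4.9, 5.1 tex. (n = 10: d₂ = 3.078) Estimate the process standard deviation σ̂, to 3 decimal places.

R̄ = (8.3 + 4.5 + 5.8 + 5.9 + 4.9 + 5.1) / 6 = 5.7500
σ̂ = R̄ / d₂ = 5.7500 / 3.078 = 1.8681

1.868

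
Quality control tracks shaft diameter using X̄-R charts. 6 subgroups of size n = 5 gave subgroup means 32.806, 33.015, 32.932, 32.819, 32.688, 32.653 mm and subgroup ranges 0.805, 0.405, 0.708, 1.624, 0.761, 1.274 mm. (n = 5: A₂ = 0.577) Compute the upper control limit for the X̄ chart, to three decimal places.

33.355

X̄̄ = (32.806 + 33.015 + 32.932 + 32.819 + 32.688 + 32.653) / 6 = 196.9130 / 6 = 32.8188
R̄ = (0.805 + 0.405 + 0.708 + 1.624 + 0.761 + 1.274) / 6 = 5.5770 / 6 = 0.9295
UCL = X̄̄ + A₂·R̄ = 32.8188 + 0.577 × 0.9295 = 33.3552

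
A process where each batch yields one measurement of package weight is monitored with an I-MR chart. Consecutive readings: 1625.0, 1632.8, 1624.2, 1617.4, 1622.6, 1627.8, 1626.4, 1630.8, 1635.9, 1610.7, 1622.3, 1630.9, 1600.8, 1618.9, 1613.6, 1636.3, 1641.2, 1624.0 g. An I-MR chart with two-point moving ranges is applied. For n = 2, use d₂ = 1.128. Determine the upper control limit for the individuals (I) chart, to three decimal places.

X̄ = (1625.0 + 1632.8 + 1624.2 + 1617.4 + 1622.6 + 1627.8 + 1626.4 + 1630.8 + 1635.9 + 1610.7 + 1622.3 + 1630.9 + 1600.8 + 1618.9 + 1613.6 + 1636.3 + 1641.2 + 1624.0) / 18 = 1624.5333
Moving ranges: 7.8, 8.6, 6.8, 5.2, 5.2, 1.4, 4.4, 5.1, 25.2, 11.6, 8.6, 30.1, 18.1, 5.3, 22.7, 4.9, 17.2; M̄R̄ = 188.2000 / 17 = 11.0706
UCL = X̄ + 3·M̄R̄/d₂ = 1624.5333 + 3 × 11.0706 / 1.128 = 1653.9764

1653.976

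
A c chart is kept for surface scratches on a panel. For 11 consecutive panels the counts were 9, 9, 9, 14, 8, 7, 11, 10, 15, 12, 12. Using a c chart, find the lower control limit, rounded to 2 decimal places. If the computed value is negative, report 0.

0.80

c̄ = (9 + 9 + 9 + 14 + 8 + 7 + 11 + 10 + 15 + 12 + 12) / 11 = 116 / 11 = 10.5455
LCL = c̄ − 3√c̄ = 10.5455 − 3 × 3.2474 = 0.8033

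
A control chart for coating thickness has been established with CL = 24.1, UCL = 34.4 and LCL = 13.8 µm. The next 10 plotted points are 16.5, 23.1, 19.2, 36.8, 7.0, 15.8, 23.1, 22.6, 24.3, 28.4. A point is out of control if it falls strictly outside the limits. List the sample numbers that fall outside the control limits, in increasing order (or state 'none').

Compare each point to [13.8, 34.4]: sample 4 = 36.8 > UCL; sample 5 = 7.0 < LCL.

4, 5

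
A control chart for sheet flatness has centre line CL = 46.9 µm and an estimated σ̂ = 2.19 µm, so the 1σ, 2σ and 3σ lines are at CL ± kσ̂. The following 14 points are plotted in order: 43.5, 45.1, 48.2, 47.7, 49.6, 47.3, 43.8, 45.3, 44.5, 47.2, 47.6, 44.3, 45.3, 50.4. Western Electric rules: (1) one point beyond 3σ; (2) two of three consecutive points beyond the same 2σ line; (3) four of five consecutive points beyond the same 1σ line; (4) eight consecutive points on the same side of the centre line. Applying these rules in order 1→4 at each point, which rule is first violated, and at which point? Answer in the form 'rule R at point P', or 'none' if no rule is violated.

Zone of each point (C = within 1σ̂, B = 1σ̂–2σ̂, A = 2σ̂–3σ̂, * = beyond 3σ̂; sign = side of CL): 1:-B, 2:-C, 3:+C, 4:+C, 5:+B, 6:+C, 7:-B, 8:-C, 9:-B, 10:+C, 11:+C, 12:-B, 13:-C, 14:+B
No rule fires across all 14 points.

none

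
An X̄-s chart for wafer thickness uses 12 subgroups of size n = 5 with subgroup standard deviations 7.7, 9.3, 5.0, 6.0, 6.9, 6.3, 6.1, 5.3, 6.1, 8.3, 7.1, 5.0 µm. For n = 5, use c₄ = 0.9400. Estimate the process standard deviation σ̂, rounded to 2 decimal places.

s̄ = (7.7 + 9.3 + 5.0 + 6.0 + 6.9 + 6.3 + 6.1 + 5.3 + 6.1 + 8.3 + 7.1 + 5.0) / 12 = 6.5917
σ̂ = s̄ / c₄ = 6.5917 / 0.9400 = 7.0124

7.01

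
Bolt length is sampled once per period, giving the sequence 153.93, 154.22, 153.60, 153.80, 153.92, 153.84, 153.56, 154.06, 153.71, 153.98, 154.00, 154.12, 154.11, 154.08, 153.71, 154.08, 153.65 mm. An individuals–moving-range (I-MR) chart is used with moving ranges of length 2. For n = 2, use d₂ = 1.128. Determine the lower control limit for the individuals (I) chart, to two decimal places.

X̄ = (153.93 + 154.22 + 153.60 + 153.80 + 153.92 + 153.84 + 153.56 + 154.06 + 153.71 + 153.98 + 154.00 + 154.12 + 154.11 + 154.08 + 153.71 + 154.08 + 153.65) / 17 = 153.9041
Moving ranges: 0.29, 0.62, 0.20, 0.12, 0.08, 0.28, 0.50, 0.35, 0.27, 0.02, 0.12, 0.01, 0.03, 0.37, 0.37, 0.43; M̄R̄ = 4.0600 / 16 = 0.2537
LCL = X̄ − 3·M̄R̄/d₂ = 153.9041 − 3 × 0.2537 / 1.128 = 153.2293

153.23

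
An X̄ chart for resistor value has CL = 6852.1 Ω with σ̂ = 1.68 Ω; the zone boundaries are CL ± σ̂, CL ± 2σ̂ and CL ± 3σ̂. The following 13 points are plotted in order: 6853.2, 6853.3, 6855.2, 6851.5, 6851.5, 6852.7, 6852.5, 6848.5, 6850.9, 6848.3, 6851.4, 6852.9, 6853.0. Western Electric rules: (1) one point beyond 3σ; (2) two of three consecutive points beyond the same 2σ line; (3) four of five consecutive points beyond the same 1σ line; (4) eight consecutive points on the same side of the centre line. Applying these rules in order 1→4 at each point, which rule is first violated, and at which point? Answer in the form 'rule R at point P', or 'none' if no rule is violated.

rule 2 at point 10

Zone of each point (C = within 1σ̂, B = 1σ̂–2σ̂, A = 2σ̂–3σ̂, * = beyond 3σ̂; sign = side of CL): 1:+C, 2:+C, 3:+B, 4:-C, 5:-C, 6:+C, 7:+C, 8:-A, 9:-C, 10:-A, 11:-C, 12:+C, 13:+C
Rule 2 (two of three consecutive points beyond the same 2σ limit) is satisfied at point 10.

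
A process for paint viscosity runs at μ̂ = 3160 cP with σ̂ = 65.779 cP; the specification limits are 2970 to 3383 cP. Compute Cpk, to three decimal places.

Cpu = (USL − μ̂) / (3σ̂) = (3383 − 3160) / (3 × 65.779) = 1.1300; Cpl = (μ̂ − LSL) / (3σ̂) = (3160 − 2970) / (3 × 65.779) = 0.9628; Cpk = min(Cpu, Cpl) = 0.9628

0.963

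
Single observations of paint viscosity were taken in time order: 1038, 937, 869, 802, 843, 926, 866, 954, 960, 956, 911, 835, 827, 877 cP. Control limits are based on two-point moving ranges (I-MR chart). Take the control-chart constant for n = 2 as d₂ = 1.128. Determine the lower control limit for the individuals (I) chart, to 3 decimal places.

X̄ = (1038 + 937 + 869 + 802 + 843 + 926 + 866 + 954 + 960 + 956 + 911 + 835 + 827 + 877) / 14 = 900.0714
Moving ranges: 101, 68, 67, 41, 83, 60, 88, 6, 4, 45, 76, 8, 50; M̄R̄ = 697.0000 / 13 = 53.6154
LCL = X̄ − 3·M̄R̄/d₂ = 900.0714 − 3 × 53.6154 / 1.128 = 757.4773

757.477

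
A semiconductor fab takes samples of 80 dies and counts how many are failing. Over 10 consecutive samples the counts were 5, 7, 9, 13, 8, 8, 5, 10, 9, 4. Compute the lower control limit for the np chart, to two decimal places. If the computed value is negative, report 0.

0.00

p̄ = Σdᵢ / (k·n) = 78 / (10 × 80) = 0.09750
LCL = np̄ − 3·√(np̄(1−p̄)) = 7.8000 − 3 × 2.6532 = -0.1596 → 0 (negative, so LCL = 0)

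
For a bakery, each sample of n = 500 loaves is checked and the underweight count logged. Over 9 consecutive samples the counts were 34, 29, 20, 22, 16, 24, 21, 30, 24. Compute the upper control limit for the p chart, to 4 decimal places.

0.0778

p̄ = Σdᵢ / (k·n) = 220 / (9 × 500) = 0.04889
UCL = p̄ + 3·√(p̄(1−p̄)/n) = 0.04889 + 3 × √(0.04889×0.95111/500) = 0.04889 + 3 × 0.00964 = 0.07782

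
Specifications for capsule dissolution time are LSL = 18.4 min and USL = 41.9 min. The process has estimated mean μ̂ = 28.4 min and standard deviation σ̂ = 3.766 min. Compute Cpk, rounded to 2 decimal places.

Cpu = (USL − μ̂) / (3σ̂) = (41.9 − 28.4) / (3 × 3.766) = 1.1949; Cpl = (μ̂ − LSL) / (3σ̂) = (28.4 − 18.4) / (3 × 3.766) = 0.8851; Cpk = min(Cpu, Cpl) = 0.8851

0.89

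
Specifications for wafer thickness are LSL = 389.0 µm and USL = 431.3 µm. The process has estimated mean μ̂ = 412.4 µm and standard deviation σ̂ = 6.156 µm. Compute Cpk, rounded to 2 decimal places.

1.02

Cpu = (USL − μ̂) / (3σ̂) = (431.3 − 412.4) / (3 × 6.156) = 1.0234; Cpl = (μ̂ − LSL) / (3σ̂) = (412.4 − 389.0) / (3 × 6.156) = 1.2671; Cpk = min(Cpu, Cpl) = 1.0234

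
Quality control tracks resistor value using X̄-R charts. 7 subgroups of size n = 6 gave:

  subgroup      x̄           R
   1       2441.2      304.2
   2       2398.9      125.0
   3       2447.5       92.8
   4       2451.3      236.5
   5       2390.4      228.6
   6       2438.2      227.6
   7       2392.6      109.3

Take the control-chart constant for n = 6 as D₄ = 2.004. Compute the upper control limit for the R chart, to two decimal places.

379.04

R̄ = (304.2 + 125.0 + 92.8 + 236.5 + 228.6 + 227.6 + 109.3) / 7 = 1324.0000 / 7 = 189.1429
UCL_R = D₄·R̄ = 2.004 × 189.1429 = 379.0423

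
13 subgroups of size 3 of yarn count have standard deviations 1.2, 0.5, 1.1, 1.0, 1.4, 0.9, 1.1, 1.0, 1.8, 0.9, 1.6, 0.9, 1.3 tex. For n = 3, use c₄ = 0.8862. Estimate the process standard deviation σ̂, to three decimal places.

s̄ = (1.2 + 0.5 + 1.1 + 1.0 + 1.4 + 0.9 + 1.1 + 1.0 + 1.8 + 0.9 + 1.6 + 0.9 + 1.3) / 13 = 1.1308
σ̂ = s̄ / c₄ = 1.1308 / 0.8862 = 1.2760

1.276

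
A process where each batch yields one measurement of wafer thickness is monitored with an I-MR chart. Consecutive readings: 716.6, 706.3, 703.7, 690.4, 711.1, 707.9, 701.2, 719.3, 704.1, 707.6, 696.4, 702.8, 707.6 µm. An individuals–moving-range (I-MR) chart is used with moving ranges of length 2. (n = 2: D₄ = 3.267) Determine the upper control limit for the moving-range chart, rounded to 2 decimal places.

31.58

Moving ranges: 10.3, 2.6, 13.3, 20.7, 3.2, 6.7, 18.1, 15.2, 3.5, 11.2, 6.4, 4.8; M̄R̄ = 116.0000 / 12 = 9.6667
UCL_MR = D₄·M̄R̄ = 3.267 × 9.6667 = 31.5810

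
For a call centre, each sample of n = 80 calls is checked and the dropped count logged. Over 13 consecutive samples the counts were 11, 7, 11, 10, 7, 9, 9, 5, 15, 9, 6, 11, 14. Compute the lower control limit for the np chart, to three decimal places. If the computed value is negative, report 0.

p̄ = Σdᵢ / (k·n) = 124 / (13 × 80) = 0.11923
LCL = np̄ − 3·√(np̄(1−p̄)) = 9.5385 − 3 × 2.8985 = 0.8430

0.843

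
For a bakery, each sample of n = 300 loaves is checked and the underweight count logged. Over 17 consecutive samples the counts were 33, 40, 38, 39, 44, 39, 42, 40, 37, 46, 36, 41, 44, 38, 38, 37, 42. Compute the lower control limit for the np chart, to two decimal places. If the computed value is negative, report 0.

p̄ = Σdᵢ / (k·n) = 674 / (17 × 300) = 0.13216
LCL = np̄ − 3·√(np̄(1−p̄)) = 39.6471 − 3 × 5.8658 = 22.0497

22.05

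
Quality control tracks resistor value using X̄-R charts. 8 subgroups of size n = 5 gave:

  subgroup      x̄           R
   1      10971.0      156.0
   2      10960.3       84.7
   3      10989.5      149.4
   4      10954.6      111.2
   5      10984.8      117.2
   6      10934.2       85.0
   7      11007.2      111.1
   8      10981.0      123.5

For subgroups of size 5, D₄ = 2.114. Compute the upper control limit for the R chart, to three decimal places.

247.893

R̄ = (156.0 + 84.7 + 149.4 + 111.2 + 117.2 + 85.0 + 111.1 + 123.5) / 8 = 938.1000 / 8 = 117.2625
UCL_R = D₄·R̄ = 2.114 × 117.2625 = 247.8929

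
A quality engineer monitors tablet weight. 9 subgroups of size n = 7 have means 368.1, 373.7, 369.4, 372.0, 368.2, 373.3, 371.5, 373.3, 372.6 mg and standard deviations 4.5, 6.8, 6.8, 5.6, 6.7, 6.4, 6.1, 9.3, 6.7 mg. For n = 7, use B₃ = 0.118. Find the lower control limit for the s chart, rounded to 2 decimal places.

s̄ = (4.5 + 6.8 + 6.8 + 5.6 + 6.7 + 6.4 + 6.1 + 9.3 + 6.7) / 9 = 6.5444
LCL_s = B₃·s̄ = 0.118 × 6.5444 = 0.7722

0.77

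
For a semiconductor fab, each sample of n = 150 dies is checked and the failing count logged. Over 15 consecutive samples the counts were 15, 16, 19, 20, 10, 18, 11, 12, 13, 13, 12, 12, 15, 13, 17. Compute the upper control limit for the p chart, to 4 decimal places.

0.1682

p̄ = Σdᵢ / (k·n) = 216 / (15 × 150) = 0.09600
UCL = p̄ + 3·√(p̄(1−p̄)/n) = 0.09600 + 3 × √(0.09600×0.90400/150) = 0.09600 + 3 × 0.02405 = 0.16816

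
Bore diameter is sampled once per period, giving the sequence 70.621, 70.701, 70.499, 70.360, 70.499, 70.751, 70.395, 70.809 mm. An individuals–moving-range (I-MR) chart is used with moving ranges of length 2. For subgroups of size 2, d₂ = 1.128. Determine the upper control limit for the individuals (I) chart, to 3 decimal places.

71.180

X̄ = (70.621 + 70.701 + 70.499 + 70.360 + 70.499 + 70.751 + 70.395 + 70.809) / 8 = 70.5794
Moving ranges: 0.080, 0.202, 0.139, 0.139, 0.252, 0.356, 0.414; M̄R̄ = 1.5820 / 7 = 0.2260
UCL = X̄ + 3·M̄R̄/d₂ = 70.5794 + 3 × 0.2260 / 1.128 = 71.1804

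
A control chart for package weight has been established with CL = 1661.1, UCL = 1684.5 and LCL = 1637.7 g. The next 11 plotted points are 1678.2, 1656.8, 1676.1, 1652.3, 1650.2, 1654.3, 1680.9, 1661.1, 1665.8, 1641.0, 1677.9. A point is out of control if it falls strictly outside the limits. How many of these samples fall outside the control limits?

All 11 points lie within [1637.7, 1684.5].

0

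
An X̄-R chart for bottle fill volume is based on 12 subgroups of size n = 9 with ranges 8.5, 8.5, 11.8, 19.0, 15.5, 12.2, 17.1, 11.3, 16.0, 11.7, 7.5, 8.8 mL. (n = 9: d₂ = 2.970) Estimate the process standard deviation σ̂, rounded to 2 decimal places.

R̄ = (8.5 + 8.5 + 11.8 + 19.0 + 15.5 + 12.2 + 17.1 + 11.3 + 16.0 + 11.7 + 7.5 + 8.8) / 12 = 12.3250
σ̂ = R̄ / d₂ = 12.3250 / 2.970 = 4.1498

4.15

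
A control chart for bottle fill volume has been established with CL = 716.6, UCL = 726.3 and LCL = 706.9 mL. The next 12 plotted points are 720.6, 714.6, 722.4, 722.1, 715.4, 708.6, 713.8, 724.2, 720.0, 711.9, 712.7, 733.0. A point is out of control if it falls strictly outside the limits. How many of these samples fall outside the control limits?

1

Compare each point to [706.9, 726.3]: sample 12 = 733.0 > UCL.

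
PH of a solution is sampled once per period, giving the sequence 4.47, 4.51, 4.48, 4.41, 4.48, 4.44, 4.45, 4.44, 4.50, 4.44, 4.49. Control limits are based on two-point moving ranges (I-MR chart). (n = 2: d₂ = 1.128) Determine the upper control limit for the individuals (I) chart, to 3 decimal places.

4.582

X̄ = (4.47 + 4.51 + 4.48 + 4.41 + 4.48 + 4.44 + 4.45 + 4.44 + 4.50 + 4.44 + 4.49) / 11 = 4.4645
Moving ranges: 0.04, 0.03, 0.07, 0.07, 0.04, 0.01, 0.01, 0.06, 0.06, 0.05; M̄R̄ = 0.4400 / 10 = 0.0440
UCL = X̄ + 3·M̄R̄/d₂ = 4.4645 + 3 × 0.0440 / 1.128 = 4.5816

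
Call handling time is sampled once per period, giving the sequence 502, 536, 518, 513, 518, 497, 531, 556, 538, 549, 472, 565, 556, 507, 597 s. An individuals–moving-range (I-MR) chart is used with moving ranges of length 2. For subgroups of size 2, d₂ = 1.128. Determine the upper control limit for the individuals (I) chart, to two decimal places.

X̄ = (502 + 536 + 518 + 513 + 518 + 497 + 531 + 556 + 538 + 549 + 472 + 565 + 556 + 507 + 597) / 15 = 530.3333
Moving ranges: 34, 18, 5, 5, 21, 34, 25, 18, 11, 77, 93, 9, 49, 90; M̄R̄ = 489.0000 / 14 = 34.9286
UCL = X̄ + 3·M̄R̄/d₂ = 530.3333 + 3 × 34.9286 / 1.128 = 623.2285

623.23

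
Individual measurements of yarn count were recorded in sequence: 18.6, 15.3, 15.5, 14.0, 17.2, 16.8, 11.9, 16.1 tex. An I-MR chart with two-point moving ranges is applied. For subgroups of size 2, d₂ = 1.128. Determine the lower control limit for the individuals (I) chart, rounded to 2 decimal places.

8.95

X̄ = (18.6 + 15.3 + 15.5 + 14.0 + 17.2 + 16.8 + 11.9 + 16.1) / 8 = 15.6750
Moving ranges: 3.3, 0.2, 1.5, 3.2, 0.4, 4.9, 4.2; M̄R̄ = 17.7000 / 7 = 2.5286
LCL = X̄ − 3·M̄R̄/d₂ = 15.6750 − 3 × 2.5286 / 1.128 = 8.9501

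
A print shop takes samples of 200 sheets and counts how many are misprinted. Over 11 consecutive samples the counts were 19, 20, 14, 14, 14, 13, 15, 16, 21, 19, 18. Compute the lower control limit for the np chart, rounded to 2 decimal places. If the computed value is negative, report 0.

p̄ = Σdᵢ / (k·n) = 183 / (11 × 200) = 0.08318
LCL = np̄ − 3·√(np̄(1−p̄)) = 16.6364 − 3 × 3.9054 = 4.9200

4.92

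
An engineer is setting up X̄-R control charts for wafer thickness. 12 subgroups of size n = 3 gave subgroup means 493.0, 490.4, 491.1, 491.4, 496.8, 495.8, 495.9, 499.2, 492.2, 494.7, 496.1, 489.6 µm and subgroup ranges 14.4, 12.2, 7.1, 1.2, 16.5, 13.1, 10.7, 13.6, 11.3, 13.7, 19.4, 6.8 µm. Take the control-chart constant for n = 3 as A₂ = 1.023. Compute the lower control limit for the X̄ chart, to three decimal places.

481.915

X̄̄ = (493.0 + 490.4 + 491.1 + 491.4 + 496.8 + 495.8 + 495.9 + 499.2 + 492.2 + 494.7 + 496.1 + 489.6) / 12 = 5926.2000 / 12 = 493.8500
R̄ = (14.4 + 12.2 + 7.1 + 1.2 + 16.5 + 13.1 + 10.7 + 13.6 + 11.3 + 13.7 + 19.4 + 6.8) / 12 = 140.0000 / 12 = 11.6667
LCL = X̄̄ − A₂·R̄ = 493.8500 − 1.023 × 11.6667 = 481.9150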